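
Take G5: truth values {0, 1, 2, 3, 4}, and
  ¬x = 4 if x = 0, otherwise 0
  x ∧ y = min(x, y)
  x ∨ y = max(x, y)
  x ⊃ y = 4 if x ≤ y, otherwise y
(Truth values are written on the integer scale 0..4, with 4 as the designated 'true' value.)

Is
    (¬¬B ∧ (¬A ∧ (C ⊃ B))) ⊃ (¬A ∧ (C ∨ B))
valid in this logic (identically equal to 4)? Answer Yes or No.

Counterexample: take A = 0, B = 1, C = 0.
¬B = ¬1 = 0
¬¬B = ¬0 = 4
¬A = ¬0 = 4
C ⊃ B = 0 ⊃ 1 = 4
¬A ∧ (C ⊃ B) = 4 ∧ 4 = 4
¬¬B ∧ (¬A ∧ (C ⊃ B)) = 4 ∧ 4 = 4
¬A = ¬0 = 4
C ∨ B = 0 ∨ 1 = 1
¬A ∧ (C ∨ B) = 4 ∧ 1 = 1
(¬¬B ∧ (¬A ∧ (C ⊃ B))) ⊃ (¬A ∧ (C ∨ B)) = 4 ⊃ 1 = 1
This gives 1 ≠ 4.

No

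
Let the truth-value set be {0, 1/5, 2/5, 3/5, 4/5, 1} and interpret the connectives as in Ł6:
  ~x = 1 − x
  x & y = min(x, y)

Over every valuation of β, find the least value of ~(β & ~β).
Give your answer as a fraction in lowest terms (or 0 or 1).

Take β = 2/5:
~β = ~2/5 = 3/5
β & ~β = 2/5 & 3/5 = 2/5
~(β & ~β) = ~2/5 = 3/5
No assignment yields a value below 3/5, so this is the minimum.

3/5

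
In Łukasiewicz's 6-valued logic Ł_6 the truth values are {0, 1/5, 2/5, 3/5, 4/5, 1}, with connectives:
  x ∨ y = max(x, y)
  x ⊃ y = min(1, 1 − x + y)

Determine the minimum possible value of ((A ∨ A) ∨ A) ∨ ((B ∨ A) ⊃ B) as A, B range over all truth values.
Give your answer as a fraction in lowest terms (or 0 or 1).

Take A = 2/5, B = 0:
A ∨ A = 2/5 ∨ 2/5 = 2/5
(A ∨ A) ∨ A = 2/5 ∨ 2/5 = 2/5
B ∨ A = 0 ∨ 2/5 = 2/5
(B ∨ A) ⊃ B = 2/5 ⊃ 0 = 3/5
((A ∨ A) ∨ A) ∨ ((B ∨ A) ⊃ B) = 2/5 ∨ 3/5 = 3/5
No assignment yields a value below 3/5, so this is the minimum.

3/5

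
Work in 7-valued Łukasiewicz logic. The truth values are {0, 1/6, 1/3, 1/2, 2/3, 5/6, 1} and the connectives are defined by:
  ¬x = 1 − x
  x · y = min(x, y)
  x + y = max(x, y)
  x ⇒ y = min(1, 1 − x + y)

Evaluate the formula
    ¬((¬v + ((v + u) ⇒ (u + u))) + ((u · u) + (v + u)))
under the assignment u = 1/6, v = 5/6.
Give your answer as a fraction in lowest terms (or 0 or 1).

1/6

¬v = ¬5/6 = 1/6
v + u = 5/6 + 1/6 = 5/6
u + u = 1/6 + 1/6 = 1/6
(v + u) ⇒ (u + u) = 5/6 ⇒ 1/6 = 1/3
¬v + ((v + u) ⇒ (u + u)) = 1/6 + 1/3 = 1/3
u · u = 1/6 · 1/6 = 1/6
v + u = 5/6 + 1/6 = 5/6
(u · u) + (v + u) = 1/6 + 5/6 = 5/6
(¬v + ((v + u) ⇒ (u + u))) + ((u · u) + (v + u)) = 1/3 + 5/6 = 5/6
¬((¬v + ((v + u) ⇒ (u + u))) + ((u · u) + (v + u))) = ¬5/6 = 1/6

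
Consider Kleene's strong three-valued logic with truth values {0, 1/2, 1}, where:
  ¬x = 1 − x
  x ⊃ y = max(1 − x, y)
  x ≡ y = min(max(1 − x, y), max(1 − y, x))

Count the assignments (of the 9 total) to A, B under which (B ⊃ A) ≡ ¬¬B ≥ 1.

A = 0, B = 0 ↦ 0  <
A = 0, B = 1/2 ↦ 1/2  <
A = 0, B = 1 ↦ 0  <
A = 1/2, B = 0 ↦ 0  <
A = 1/2, B = 1/2 ↦ 1/2  <
A = 1/2, B = 1 ↦ 1/2  <
A = 1, B = 0 ↦ 0  <
A = 1, B = 1/2 ↦ 1/2  <
A = 1, B = 1 ↦ 1  ≥
So 1 of the 9 assignments meets the threshold.

1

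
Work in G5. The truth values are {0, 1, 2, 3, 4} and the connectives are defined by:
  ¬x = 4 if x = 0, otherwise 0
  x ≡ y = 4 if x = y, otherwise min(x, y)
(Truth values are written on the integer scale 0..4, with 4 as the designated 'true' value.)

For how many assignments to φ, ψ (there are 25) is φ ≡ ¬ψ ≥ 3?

6

value 4: 5 assignments (counts)
value 3: 1 assignment (counts)
value 2: 1 assignment
value 1: 1 assignment
value 0: 17 assignments
So 6 of the 25 assignments meet the threshold.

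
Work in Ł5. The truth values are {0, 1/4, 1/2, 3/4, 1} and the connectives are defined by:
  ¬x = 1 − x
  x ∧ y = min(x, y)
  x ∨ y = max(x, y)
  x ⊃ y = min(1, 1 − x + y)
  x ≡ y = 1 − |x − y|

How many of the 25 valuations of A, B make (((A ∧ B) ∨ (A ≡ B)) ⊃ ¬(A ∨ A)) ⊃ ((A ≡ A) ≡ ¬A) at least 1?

value 1: 9 assignments (counts)
value 3/4: 9 assignments
value 1/2: 4 assignments
value 1/4: 2 assignments
value 0: 1 assignment
So 9 of the 25 assignments meet the threshold.

9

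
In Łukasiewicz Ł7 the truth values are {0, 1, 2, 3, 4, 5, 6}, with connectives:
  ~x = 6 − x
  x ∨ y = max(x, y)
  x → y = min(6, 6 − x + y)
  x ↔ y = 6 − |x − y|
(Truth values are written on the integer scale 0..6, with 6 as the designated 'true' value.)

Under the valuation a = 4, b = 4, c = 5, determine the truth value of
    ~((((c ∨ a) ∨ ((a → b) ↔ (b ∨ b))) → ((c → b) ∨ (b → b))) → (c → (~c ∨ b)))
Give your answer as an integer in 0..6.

1

c ∨ a = 5 ∨ 4 = 5
a → b = 4 → 4 = 6
b ∨ b = 4 ∨ 4 = 4
(a → b) ↔ (b ∨ b) = 6 ↔ 4 = 4
(c ∨ a) ∨ ((a → b) ↔ (b ∨ b)) = 5 ∨ 4 = 5
c → b = 5 → 4 = 5
b → b = 4 → 4 = 6
(c → b) ∨ (b → b) = 5 ∨ 6 = 6
((c ∨ a) ∨ ((a → b) ↔ (b ∨ b))) → ((c → b) ∨ (b → b)) = 5 → 6 = 6
~c = ~5 = 1
~c ∨ b = 1 ∨ 4 = 4
c → (~c ∨ b) = 5 → 4 = 5
(((c ∨ a) ∨ ((a → b) ↔ (b ∨ b))) → ((c → b) ∨ (b → b))) → (c → (~c ∨ b)) = 6 → 5 = 5
~((((c ∨ a) ∨ ((a → b) ↔ (b ∨ b))) → ((c → b) ∨ (b → b))) → (c → (~c ∨ b))) = ~5 = 1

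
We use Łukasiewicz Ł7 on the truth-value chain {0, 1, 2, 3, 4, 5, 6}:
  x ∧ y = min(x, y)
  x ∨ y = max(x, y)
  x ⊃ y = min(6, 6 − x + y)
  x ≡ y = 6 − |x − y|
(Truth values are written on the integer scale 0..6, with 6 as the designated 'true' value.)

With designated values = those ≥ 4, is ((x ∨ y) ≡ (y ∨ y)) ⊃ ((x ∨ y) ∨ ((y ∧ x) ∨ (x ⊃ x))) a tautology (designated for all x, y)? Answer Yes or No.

At x = 4, y = 3, for instance:
x ∨ y = 4 ∨ 3 = 4
y ∨ y = 3 ∨ 3 = 3
(x ∨ y) ≡ (y ∨ y) = 4 ≡ 3 = 5
x ∨ y = 4 ∨ 3 = 4
y ∧ x = 3 ∧ 4 = 3
x ⊃ x = 4 ⊃ 4 = 6
(y ∧ x) ∨ (x ⊃ x) = 3 ∨ 6 = 6
(x ∨ y) ∨ ((y ∧ x) ∨ (x ⊃ x)) = 4 ∨ 6 = 6
((x ∨ y) ≡ (y ∨ y)) ⊃ ((x ∨ y) ∨ ((y ∧ x) ∨ (x ⊃ x))) = 5 ⊃ 6 = 6
and checking the remaining 48 assignments likewise gives ≥ 4 in every case.

Yes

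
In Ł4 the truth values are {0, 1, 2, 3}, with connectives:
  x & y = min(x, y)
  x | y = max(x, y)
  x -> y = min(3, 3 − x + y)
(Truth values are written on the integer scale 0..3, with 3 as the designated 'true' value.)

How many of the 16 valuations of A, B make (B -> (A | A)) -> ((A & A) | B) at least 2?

13

A = 0, B = 0 ↦ 0  <
A = 0, B = 1 ↦ 2  ≥
A = 0, B = 2 ↦ 3  ≥
A = 0, B = 3 ↦ 3  ≥
A = 1, B = 0 ↦ 1  <
A = 1, B = 1 ↦ 1  <
A = 1, B = 2 ↦ 3  ≥
A = 1, B = 3 ↦ 3  ≥
A = 2, B = 0 ↦ 2  ≥
A = 2, B = 1 ↦ 2  ≥
A = 2, B = 2 ↦ 2  ≥
A = 2, B = 3 ↦ 3  ≥
A = 3, B = 0 ↦ 3  ≥
A = 3, B = 1 ↦ 3  ≥
A = 3, B = 2 ↦ 3  ≥
A = 3, B = 3 ↦ 3  ≥
So 13 of the 16 assignments meet the threshold.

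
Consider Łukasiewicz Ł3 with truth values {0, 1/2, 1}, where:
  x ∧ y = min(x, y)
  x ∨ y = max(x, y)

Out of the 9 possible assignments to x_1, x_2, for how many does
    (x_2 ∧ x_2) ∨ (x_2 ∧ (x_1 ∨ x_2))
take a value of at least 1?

3

x_1 = 0, x_2 = 0 ↦ 0  <
x_1 = 0, x_2 = 1/2 ↦ 1/2  <
x_1 = 0, x_2 = 1 ↦ 1  ≥
x_1 = 1/2, x_2 = 0 ↦ 0  <
x_1 = 1/2, x_2 = 1/2 ↦ 1/2  <
x_1 = 1/2, x_2 = 1 ↦ 1  ≥
x_1 = 1, x_2 = 0 ↦ 0  <
x_1 = 1, x_2 = 1/2 ↦ 1/2  <
x_1 = 1, x_2 = 1 ↦ 1  ≥
So 3 of the 9 assignments meet the threshold.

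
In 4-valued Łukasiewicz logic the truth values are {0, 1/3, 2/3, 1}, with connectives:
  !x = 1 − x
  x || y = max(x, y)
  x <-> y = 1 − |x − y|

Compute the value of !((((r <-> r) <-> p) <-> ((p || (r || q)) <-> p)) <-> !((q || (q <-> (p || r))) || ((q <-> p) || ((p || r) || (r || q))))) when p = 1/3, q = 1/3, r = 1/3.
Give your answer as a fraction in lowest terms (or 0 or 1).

r <-> r = 1/3 <-> 1/3 = 1
(r <-> r) <-> p = 1 <-> 1/3 = 1/3
r || q = 1/3 || 1/3 = 1/3
p || (r || q) = 1/3 || 1/3 = 1/3
(p || (r || q)) <-> p = 1/3 <-> 1/3 = 1
((r <-> r) <-> p) <-> ((p || (r || q)) <-> p) = 1/3 <-> 1 = 1/3
p || r = 1/3 || 1/3 = 1/3
q <-> (p || r) = 1/3 <-> 1/3 = 1
q || (q <-> (p || r)) = 1/3 || 1 = 1
q <-> p = 1/3 <-> 1/3 = 1
p || r = 1/3 || 1/3 = 1/3
r || q = 1/3 || 1/3 = 1/3
(p || r) || (r || q) = 1/3 || 1/3 = 1/3
(q <-> p) || ((p || r) || (r || q)) = 1 || 1/3 = 1
(q || (q <-> (p || r))) || ((q <-> p) || ((p || r) || (r || q))) = 1 || 1 = 1
!((q || (q <-> (p || r))) || ((q <-> p) || ((p || r) || (r || q)))) = !1 = 0
(((r <-> r) <-> p) <-> ((p || (r || q)) <-> p)) <-> !((q || (q <-> (p || r))) || ((q <-> p) || ((p || r) || (r || q)))) = 1/3 <-> 0 = 2/3
!((((r <-> r) <-> p) <-> ((p || (r || q)) <-> p)) <-> !((q || (q <-> (p || r))) || ((q <-> p) || ((p || r) || (r || q))))) = !2/3 = 1/3

1/3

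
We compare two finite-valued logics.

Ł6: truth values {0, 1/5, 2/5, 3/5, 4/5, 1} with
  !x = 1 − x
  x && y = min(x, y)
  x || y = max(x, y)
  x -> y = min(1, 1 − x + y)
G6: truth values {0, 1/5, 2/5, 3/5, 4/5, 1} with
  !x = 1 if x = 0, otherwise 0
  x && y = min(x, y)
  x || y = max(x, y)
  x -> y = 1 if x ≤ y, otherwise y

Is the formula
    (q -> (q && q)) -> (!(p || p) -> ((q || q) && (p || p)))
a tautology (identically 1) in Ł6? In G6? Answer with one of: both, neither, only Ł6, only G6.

neither

In Ł6: at p = 0, q = 0 the value is 0 — not a tautology.
In G6: at p = 0, q = 0 the value is 0 — not a tautology.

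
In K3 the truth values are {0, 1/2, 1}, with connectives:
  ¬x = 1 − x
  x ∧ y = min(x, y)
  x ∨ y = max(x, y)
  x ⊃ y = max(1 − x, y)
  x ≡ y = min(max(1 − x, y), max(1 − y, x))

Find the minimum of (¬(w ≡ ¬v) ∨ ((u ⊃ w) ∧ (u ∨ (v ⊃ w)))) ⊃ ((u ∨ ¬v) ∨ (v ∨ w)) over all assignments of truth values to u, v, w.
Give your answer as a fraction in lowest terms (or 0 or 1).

1/2

Take u = 0, v = 1/2, w = 0:
¬v = ¬1/2 = 1/2
w ≡ ¬v = 0 ≡ 1/2 = 1/2
¬(w ≡ ¬v) = ¬1/2 = 1/2
u ⊃ w = 0 ⊃ 0 = 1
v ⊃ w = 1/2 ⊃ 0 = 1/2
u ∨ (v ⊃ w) = 0 ∨ 1/2 = 1/2
(u ⊃ w) ∧ (u ∨ (v ⊃ w)) = 1 ∧ 1/2 = 1/2
¬(w ≡ ¬v) ∨ ((u ⊃ w) ∧ (u ∨ (v ⊃ w))) = 1/2 ∨ 1/2 = 1/2
¬v = ¬1/2 = 1/2
u ∨ ¬v = 0 ∨ 1/2 = 1/2
v ∨ w = 1/2 ∨ 0 = 1/2
(u ∨ ¬v) ∨ (v ∨ w) = 1/2 ∨ 1/2 = 1/2
(¬(w ≡ ¬v) ∨ ((u ⊃ w) ∧ (u ∨ (v ⊃ w)))) ⊃ ((u ∨ ¬v) ∨ (v ∨ w)) = 1/2 ⊃ 1/2 = 1/2
No assignment yields a value below 1/2, so this is the minimum.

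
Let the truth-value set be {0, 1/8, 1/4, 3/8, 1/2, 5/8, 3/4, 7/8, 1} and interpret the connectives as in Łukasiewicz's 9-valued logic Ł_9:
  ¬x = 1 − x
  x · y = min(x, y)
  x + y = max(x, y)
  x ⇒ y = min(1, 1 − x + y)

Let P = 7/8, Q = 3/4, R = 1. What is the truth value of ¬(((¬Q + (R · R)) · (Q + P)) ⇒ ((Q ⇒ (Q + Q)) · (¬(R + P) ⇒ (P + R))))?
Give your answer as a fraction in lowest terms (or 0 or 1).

¬Q = ¬3/4 = 1/4
R · R = 1 · 1 = 1
¬Q + (R · R) = 1/4 + 1 = 1
Q + P = 3/4 + 7/8 = 7/8
(¬Q + (R · R)) · (Q + P) = 1 · 7/8 = 7/8
Q + Q = 3/4 + 3/4 = 3/4
Q ⇒ (Q + Q) = 3/4 ⇒ 3/4 = 1
R + P = 1 + 7/8 = 1
¬(R + P) = ¬1 = 0
P + R = 7/8 + 1 = 1
¬(R + P) ⇒ (P + R) = 0 ⇒ 1 = 1
(Q ⇒ (Q + Q)) · (¬(R + P) ⇒ (P + R)) = 1 · 1 = 1
((¬Q + (R · R)) · (Q + P)) ⇒ ((Q ⇒ (Q + Q)) · (¬(R + P) ⇒ (P + R))) = 7/8 ⇒ 1 = 1
¬(((¬Q + (R · R)) · (Q + P)) ⇒ ((Q ⇒ (Q + Q)) · (¬(R + P) ⇒ (P + R)))) = ¬1 = 0

0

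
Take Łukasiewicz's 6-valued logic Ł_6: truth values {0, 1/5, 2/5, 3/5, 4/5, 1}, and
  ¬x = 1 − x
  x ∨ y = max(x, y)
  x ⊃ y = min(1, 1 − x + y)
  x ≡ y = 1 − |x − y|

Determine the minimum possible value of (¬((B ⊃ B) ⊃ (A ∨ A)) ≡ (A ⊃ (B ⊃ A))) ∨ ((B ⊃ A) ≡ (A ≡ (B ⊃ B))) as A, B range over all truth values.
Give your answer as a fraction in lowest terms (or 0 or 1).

3/5

Take A = 2/5, B = 0:
B ⊃ B = 0 ⊃ 0 = 1
A ∨ A = 2/5 ∨ 2/5 = 2/5
(B ⊃ B) ⊃ (A ∨ A) = 1 ⊃ 2/5 = 2/5
¬((B ⊃ B) ⊃ (A ∨ A)) = ¬2/5 = 3/5
B ⊃ A = 0 ⊃ 2/5 = 1
A ⊃ (B ⊃ A) = 2/5 ⊃ 1 = 1
¬((B ⊃ B) ⊃ (A ∨ A)) ≡ (A ⊃ (B ⊃ A)) = 3/5 ≡ 1 = 3/5
B ⊃ A = 0 ⊃ 2/5 = 1
B ⊃ B = 0 ⊃ 0 = 1
A ≡ (B ⊃ B) = 2/5 ≡ 1 = 2/5
(B ⊃ A) ≡ (A ≡ (B ⊃ B)) = 1 ≡ 2/5 = 2/5
(¬((B ⊃ B) ⊃ (A ∨ A)) ≡ (A ⊃ (B ⊃ A))) ∨ ((B ⊃ A) ≡ (A ≡ (B ⊃ B))) = 3/5 ∨ 2/5 = 3/5
No assignment yields a value below 3/5, so this is the minimum.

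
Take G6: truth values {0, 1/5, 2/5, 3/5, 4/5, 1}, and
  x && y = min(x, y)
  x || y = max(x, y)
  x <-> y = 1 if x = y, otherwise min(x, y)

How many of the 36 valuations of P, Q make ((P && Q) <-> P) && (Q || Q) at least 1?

value 1: 6 assignments (counts)
value 4/5: 6 assignments
value 3/5: 6 assignments
value 2/5: 6 assignments
value 1/5: 6 assignments
value 0: 6 assignments
So 6 of the 36 assignments meet the threshold.

6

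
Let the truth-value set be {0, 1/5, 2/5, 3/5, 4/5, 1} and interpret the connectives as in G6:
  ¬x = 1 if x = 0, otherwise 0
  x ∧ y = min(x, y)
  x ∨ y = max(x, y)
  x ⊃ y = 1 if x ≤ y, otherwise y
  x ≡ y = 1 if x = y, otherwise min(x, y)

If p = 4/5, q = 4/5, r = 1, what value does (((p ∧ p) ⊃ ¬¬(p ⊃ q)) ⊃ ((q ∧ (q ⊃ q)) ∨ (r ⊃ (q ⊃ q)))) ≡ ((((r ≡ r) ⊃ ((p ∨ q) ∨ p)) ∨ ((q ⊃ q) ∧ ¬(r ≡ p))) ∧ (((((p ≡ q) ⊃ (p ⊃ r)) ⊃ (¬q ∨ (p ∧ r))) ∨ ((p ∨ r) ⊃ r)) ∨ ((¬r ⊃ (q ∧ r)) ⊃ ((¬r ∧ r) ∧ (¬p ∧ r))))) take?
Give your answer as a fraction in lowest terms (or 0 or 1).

4/5

p ∧ p = 4/5 ∧ 4/5 = 4/5
p ⊃ q = 4/5 ⊃ 4/5 = 1
¬(p ⊃ q) = ¬1 = 0
¬¬(p ⊃ q) = ¬0 = 1
(p ∧ p) ⊃ ¬¬(p ⊃ q) = 4/5 ⊃ 1 = 1
q ⊃ q = 4/5 ⊃ 4/5 = 1
q ∧ (q ⊃ q) = 4/5 ∧ 1 = 4/5
q ⊃ q = 4/5 ⊃ 4/5 = 1
r ⊃ (q ⊃ q) = 1 ⊃ 1 = 1
(q ∧ (q ⊃ q)) ∨ (r ⊃ (q ⊃ q)) = 4/5 ∨ 1 = 1
((p ∧ p) ⊃ ¬¬(p ⊃ q)) ⊃ ((q ∧ (q ⊃ q)) ∨ (r ⊃ (q ⊃ q))) = 1 ⊃ 1 = 1
r ≡ r = 1 ≡ 1 = 1
p ∨ q = 4/5 ∨ 4/5 = 4/5
(p ∨ q) ∨ p = 4/5 ∨ 4/5 = 4/5
(r ≡ r) ⊃ ((p ∨ q) ∨ p) = 1 ⊃ 4/5 = 4/5
q ⊃ q = 4/5 ⊃ 4/5 = 1
r ≡ p = 1 ≡ 4/5 = 4/5
¬(r ≡ p) = ¬4/5 = 0
(q ⊃ q) ∧ ¬(r ≡ p) = 1 ∧ 0 = 0
((r ≡ r) ⊃ ((p ∨ q) ∨ p)) ∨ ((q ⊃ q) ∧ ¬(r ≡ p)) = 4/5 ∨ 0 = 4/5
p ≡ q = 4/5 ≡ 4/5 = 1
p ⊃ r = 4/5 ⊃ 1 = 1
(p ≡ q) ⊃ (p ⊃ r) = 1 ⊃ 1 = 1
¬q = ¬4/5 = 0
p ∧ r = 4/5 ∧ 1 = 4/5
¬q ∨ (p ∧ r) = 0 ∨ 4/5 = 4/5
((p ≡ q) ⊃ (p ⊃ r)) ⊃ (¬q ∨ (p ∧ r)) = 1 ⊃ 4/5 = 4/5
p ∨ r = 4/5 ∨ 1 = 1
(p ∨ r) ⊃ r = 1 ⊃ 1 = 1
(((p ≡ q) ⊃ (p ⊃ r)) ⊃ (¬q ∨ (p ∧ r))) ∨ ((p ∨ r) ⊃ r) = 4/5 ∨ 1 = 1
¬r = ¬1 = 0
q ∧ r = 4/5 ∧ 1 = 4/5
¬r ⊃ (q ∧ r) = 0 ⊃ 4/5 = 1
¬r = ¬1 = 0
¬r ∧ r = 0 ∧ 1 = 0
¬p = ¬4/5 = 0
¬p ∧ r = 0 ∧ 1 = 0
(¬r ∧ r) ∧ (¬p ∧ r) = 0 ∧ 0 = 0
(¬r ⊃ (q ∧ r)) ⊃ ((¬r ∧ r) ∧ (¬p ∧ r)) = 1 ⊃ 0 = 0
((((p ≡ q) ⊃ (p ⊃ r)) ⊃ (¬q ∨ (p ∧ r))) ∨ ((p ∨ r) ⊃ r)) ∨ ((¬r ⊃ (q ∧ r)) ⊃ ((¬r ∧ r) ∧ (¬p ∧ r))) = 1 ∨ 0 = 1
(((r ≡ r) ⊃ ((p ∨ q) ∨ p)) ∨ ((q ⊃ q) ∧ ¬(r ≡ p))) ∧ (((((p ≡ q) ⊃ (p ⊃ r)) ⊃ (¬q ∨ (p ∧ r))) ∨ ((p ∨ r) ⊃ r)) ∨ ((¬r ⊃ (q ∧ r)) ⊃ ((¬r ∧ r) ∧ (¬p ∧ r)))) = 4/5 ∧ 1 = 4/5
(((p ∧ p) ⊃ ¬¬(p ⊃ q)) ⊃ ((q ∧ (q ⊃ q)) ∨ (r ⊃ (q ⊃ q)))) ≡ ((((r ≡ r) ⊃ ((p ∨ q) ∨ p)) ∨ ((q ⊃ q) ∧ ¬(r ≡ p))) ∧ (((((p ≡ q) ⊃ (p ⊃ r)) ⊃ (¬q ∨ (p ∧ r))) ∨ ((p ∨ r) ⊃ r)) ∨ ((¬r ⊃ (q ∧ r)) ⊃ ((¬r ∧ r) ∧ (¬p ∧ r))))) = 1 ≡ 4/5 = 4/5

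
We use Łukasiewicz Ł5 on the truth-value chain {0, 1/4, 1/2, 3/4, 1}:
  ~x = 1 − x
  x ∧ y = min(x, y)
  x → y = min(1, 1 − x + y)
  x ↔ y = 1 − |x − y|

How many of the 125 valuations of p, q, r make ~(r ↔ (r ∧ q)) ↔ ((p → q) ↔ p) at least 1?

value 1: 27 assignments (counts)
value 3/4: 34 assignments
value 1/2: 31 assignments
value 1/4: 22 assignments
value 0: 11 assignments
So 27 of the 125 assignments meet the threshold.

27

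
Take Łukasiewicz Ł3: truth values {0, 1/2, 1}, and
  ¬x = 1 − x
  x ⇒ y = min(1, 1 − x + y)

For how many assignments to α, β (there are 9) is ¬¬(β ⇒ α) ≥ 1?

6

α = 0, β = 0 ↦ 1  ≥
α = 0, β = 1/2 ↦ 1/2  <
α = 0, β = 1 ↦ 0  <
α = 1/2, β = 0 ↦ 1  ≥
α = 1/2, β = 1/2 ↦ 1  ≥
α = 1/2, β = 1 ↦ 1/2  <
α = 1, β = 0 ↦ 1  ≥
α = 1, β = 1/2 ↦ 1  ≥
α = 1, β = 1 ↦ 1  ≥
So 6 of the 9 assignments meet the threshold.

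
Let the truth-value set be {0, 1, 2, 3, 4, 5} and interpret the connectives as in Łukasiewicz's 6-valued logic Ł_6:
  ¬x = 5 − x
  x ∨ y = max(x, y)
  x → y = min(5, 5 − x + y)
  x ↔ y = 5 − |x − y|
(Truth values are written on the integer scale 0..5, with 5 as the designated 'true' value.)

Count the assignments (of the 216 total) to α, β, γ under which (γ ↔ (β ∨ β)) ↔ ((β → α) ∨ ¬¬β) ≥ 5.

46

value 5: 46 assignments (counts)
value 4: 65 assignments
value 3: 43 assignments
value 2: 31 assignments
value 1: 19 assignments
value 0: 12 assignments
So 46 of the 216 assignments meet the threshold.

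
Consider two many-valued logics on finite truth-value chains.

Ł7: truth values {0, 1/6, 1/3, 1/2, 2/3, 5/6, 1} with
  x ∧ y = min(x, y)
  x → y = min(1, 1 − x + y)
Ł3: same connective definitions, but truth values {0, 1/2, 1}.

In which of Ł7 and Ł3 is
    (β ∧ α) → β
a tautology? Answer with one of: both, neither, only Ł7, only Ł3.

In Ł7: every assignment gives 1 — tautology.
In Ł3: every assignment gives 1 — tautology.

both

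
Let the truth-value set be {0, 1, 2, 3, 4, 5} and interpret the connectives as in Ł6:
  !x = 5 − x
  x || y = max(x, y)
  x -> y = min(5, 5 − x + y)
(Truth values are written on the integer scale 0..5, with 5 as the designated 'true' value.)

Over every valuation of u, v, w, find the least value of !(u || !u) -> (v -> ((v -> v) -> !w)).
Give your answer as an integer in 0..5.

3

Take u = 2, v = 5, w = 5:
!u = !2 = 3
u || !u = 2 || 3 = 3
!(u || !u) = !3 = 2
v -> v = 5 -> 5 = 5
!w = !5 = 0
(v -> v) -> !w = 5 -> 0 = 0
v -> ((v -> v) -> !w) = 5 -> 0 = 0
!(u || !u) -> (v -> ((v -> v) -> !w)) = 2 -> 0 = 3
No assignment yields a value below 3, so this is the minimum.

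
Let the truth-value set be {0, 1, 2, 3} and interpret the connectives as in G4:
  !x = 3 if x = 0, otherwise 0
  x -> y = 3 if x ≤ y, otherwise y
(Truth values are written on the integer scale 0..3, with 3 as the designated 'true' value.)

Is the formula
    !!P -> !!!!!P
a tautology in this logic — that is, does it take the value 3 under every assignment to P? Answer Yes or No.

No

Counterexample: take P = 1.
!P = !1 = 0
!!P = !0 = 3
!P = !1 = 0
!!P = !0 = 3
!!!P = !3 = 0
!!!!P = !0 = 3
!!!!!P = !3 = 0
!!P -> !!!!!P = 3 -> 0 = 0
This gives 0 ≠ 3.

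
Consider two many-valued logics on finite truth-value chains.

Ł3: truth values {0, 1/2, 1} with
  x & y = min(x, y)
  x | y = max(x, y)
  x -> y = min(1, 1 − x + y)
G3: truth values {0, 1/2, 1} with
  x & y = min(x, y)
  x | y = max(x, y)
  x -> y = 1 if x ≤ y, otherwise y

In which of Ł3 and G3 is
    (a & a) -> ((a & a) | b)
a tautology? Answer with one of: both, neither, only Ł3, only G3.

In Ł3: every assignment gives 1 — tautology.
In G3: every assignment gives 1 — tautology.

both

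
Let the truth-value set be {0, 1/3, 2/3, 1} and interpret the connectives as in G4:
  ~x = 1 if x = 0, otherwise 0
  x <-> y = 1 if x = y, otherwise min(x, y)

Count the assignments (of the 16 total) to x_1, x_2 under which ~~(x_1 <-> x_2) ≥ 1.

10

x_1 = 0, x_2 = 0 ↦ 1  ≥
x_1 = 0, x_2 = 1/3 ↦ 0  <
x_1 = 0, x_2 = 2/3 ↦ 0  <
x_1 = 0, x_2 = 1 ↦ 0  <
x_1 = 1/3, x_2 = 0 ↦ 0  <
x_1 = 1/3, x_2 = 1/3 ↦ 1  ≥
x_1 = 1/3, x_2 = 2/3 ↦ 1  ≥
x_1 = 1/3, x_2 = 1 ↦ 1  ≥
x_1 = 2/3, x_2 = 0 ↦ 0  <
x_1 = 2/3, x_2 = 1/3 ↦ 1  ≥
x_1 = 2/3, x_2 = 2/3 ↦ 1  ≥
x_1 = 2/3, x_2 = 1 ↦ 1  ≥
x_1 = 1, x_2 = 0 ↦ 0  <
x_1 = 1, x_2 = 1/3 ↦ 1  ≥
x_1 = 1, x_2 = 2/3 ↦ 1  ≥
x_1 = 1, x_2 = 1 ↦ 1  ≥
So 10 of the 16 assignments meet the threshold.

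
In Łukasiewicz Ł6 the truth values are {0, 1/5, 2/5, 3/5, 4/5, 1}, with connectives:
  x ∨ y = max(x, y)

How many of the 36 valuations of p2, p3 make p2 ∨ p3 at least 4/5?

20

value 1: 11 assignments (counts)
value 4/5: 9 assignments (counts)
value 3/5: 7 assignments
value 2/5: 5 assignments
value 1/5: 3 assignments
value 0: 1 assignment
So 20 of the 36 assignments meet the threshold.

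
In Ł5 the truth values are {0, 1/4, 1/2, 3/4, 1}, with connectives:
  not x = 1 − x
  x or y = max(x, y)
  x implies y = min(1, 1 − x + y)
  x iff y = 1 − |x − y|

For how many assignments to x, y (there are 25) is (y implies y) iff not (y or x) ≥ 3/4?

value 1: 1 assignment (counts)
value 3/4: 3 assignments (counts)
value 1/2: 5 assignments
value 1/4: 7 assignments
value 0: 9 assignments
So 4 of the 25 assignments meet the threshold.

4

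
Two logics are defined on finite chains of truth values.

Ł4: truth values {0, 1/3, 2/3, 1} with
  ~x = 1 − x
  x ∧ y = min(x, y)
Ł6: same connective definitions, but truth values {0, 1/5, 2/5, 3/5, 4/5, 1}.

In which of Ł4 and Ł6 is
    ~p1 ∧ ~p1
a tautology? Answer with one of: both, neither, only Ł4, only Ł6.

In Ł4: at p1 = 1/3 the value is 2/3 — not a tautology.
In Ł6: at p1 = 1/5 the value is 4/5 — not a tautology.

neither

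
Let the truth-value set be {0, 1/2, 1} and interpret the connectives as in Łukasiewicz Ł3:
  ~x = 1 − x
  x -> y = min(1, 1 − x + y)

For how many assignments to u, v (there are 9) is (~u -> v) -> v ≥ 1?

5

u = 0, v = 0 ↦ 1  ≥
u = 0, v = 1/2 ↦ 1  ≥
u = 0, v = 1 ↦ 1  ≥
u = 1/2, v = 0 ↦ 1/2  <
u = 1/2, v = 1/2 ↦ 1/2  <
u = 1/2, v = 1 ↦ 1  ≥
u = 1, v = 0 ↦ 0  <
u = 1, v = 1/2 ↦ 1/2  <
u = 1, v = 1 ↦ 1  ≥
So 5 of the 9 assignments meet the threshold.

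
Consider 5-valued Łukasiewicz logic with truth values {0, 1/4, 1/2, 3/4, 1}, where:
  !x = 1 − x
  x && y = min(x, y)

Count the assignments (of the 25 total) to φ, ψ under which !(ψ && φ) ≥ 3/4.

16

value 1: 9 assignments (counts)
value 3/4: 7 assignments (counts)
value 1/2: 5 assignments
value 1/4: 3 assignments
value 0: 1 assignment
So 16 of the 25 assignments meet the threshold.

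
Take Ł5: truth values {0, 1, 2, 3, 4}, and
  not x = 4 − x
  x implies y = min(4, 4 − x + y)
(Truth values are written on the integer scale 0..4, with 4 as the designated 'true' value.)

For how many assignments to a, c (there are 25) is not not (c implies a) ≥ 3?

19

value 4: 15 assignments (counts)
value 3: 4 assignments (counts)
value 2: 3 assignments
value 1: 2 assignments
value 0: 1 assignment
So 19 of the 25 assignments meet the threshold.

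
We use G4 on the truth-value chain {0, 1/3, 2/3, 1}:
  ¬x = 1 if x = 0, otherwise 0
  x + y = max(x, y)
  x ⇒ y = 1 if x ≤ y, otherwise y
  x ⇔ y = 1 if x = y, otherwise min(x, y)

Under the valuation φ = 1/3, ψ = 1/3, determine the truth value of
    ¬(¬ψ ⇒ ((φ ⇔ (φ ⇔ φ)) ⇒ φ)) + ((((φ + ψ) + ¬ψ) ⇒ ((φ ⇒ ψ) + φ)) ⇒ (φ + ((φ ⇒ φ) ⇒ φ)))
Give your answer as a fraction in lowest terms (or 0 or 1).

¬ψ = ¬1/3 = 0
φ ⇔ φ = 1/3 ⇔ 1/3 = 1
φ ⇔ (φ ⇔ φ) = 1/3 ⇔ 1 = 1/3
(φ ⇔ (φ ⇔ φ)) ⇒ φ = 1/3 ⇒ 1/3 = 1
¬ψ ⇒ ((φ ⇔ (φ ⇔ φ)) ⇒ φ) = 0 ⇒ 1 = 1
¬(¬ψ ⇒ ((φ ⇔ (φ ⇔ φ)) ⇒ φ)) = ¬1 = 0
φ + ψ = 1/3 + 1/3 = 1/3
¬ψ = ¬1/3 = 0
(φ + ψ) + ¬ψ = 1/3 + 0 = 1/3
φ ⇒ ψ = 1/3 ⇒ 1/3 = 1
(φ ⇒ ψ) + φ = 1 + 1/3 = 1
((φ + ψ) + ¬ψ) ⇒ ((φ ⇒ ψ) + φ) = 1/3 ⇒ 1 = 1
φ ⇒ φ = 1/3 ⇒ 1/3 = 1
(φ ⇒ φ) ⇒ φ = 1 ⇒ 1/3 = 1/3
φ + ((φ ⇒ φ) ⇒ φ) = 1/3 + 1/3 = 1/3
(((φ + ψ) + ¬ψ) ⇒ ((φ ⇒ ψ) + φ)) ⇒ (φ + ((φ ⇒ φ) ⇒ φ)) = 1 ⇒ 1/3 = 1/3
¬(¬ψ ⇒ ((φ ⇔ (φ ⇔ φ)) ⇒ φ)) + ((((φ + ψ) + ¬ψ) ⇒ ((φ ⇒ ψ) + φ)) ⇒ (φ + ((φ ⇒ φ) ⇒ φ))) = 0 + 1/3 = 1/3

1/3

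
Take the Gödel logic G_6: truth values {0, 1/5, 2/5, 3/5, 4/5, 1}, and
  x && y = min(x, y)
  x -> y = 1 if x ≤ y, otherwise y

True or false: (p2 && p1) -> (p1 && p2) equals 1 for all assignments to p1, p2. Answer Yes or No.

Yes

At p1 = 3/5, p2 = 4/5, for instance:
p2 && p1 = 4/5 && 3/5 = 3/5
p1 && p2 = 3/5 && 4/5 = 3/5
(p2 && p1) -> (p1 && p2) = 3/5 -> 3/5 = 1
and checking the remaining 35 assignments likewise gives ≥ 1 in every case.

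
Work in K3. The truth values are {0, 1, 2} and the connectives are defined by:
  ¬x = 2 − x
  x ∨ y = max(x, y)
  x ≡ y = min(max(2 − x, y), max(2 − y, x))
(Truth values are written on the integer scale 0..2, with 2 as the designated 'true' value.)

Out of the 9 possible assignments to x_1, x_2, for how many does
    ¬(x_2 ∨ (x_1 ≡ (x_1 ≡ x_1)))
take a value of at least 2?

1

x_1 = 0, x_2 = 0 ↦ 2  ≥
x_1 = 0, x_2 = 1 ↦ 1  <
x_1 = 0, x_2 = 2 ↦ 0  <
x_1 = 1, x_2 = 0 ↦ 1  <
x_1 = 1, x_2 = 1 ↦ 1  <
x_1 = 1, x_2 = 2 ↦ 0  <
x_1 = 2, x_2 = 0 ↦ 0  <
x_1 = 2, x_2 = 1 ↦ 0  <
x_1 = 2, x_2 = 2 ↦ 0  <
So 1 of the 9 assignments meets the threshold.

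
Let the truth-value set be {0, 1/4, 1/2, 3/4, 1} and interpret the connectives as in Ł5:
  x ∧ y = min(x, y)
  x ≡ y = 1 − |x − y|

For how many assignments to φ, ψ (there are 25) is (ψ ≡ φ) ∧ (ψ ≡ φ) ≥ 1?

value 1: 5 assignments (counts)
value 3/4: 8 assignments
value 1/2: 6 assignments
value 1/4: 4 assignments
value 0: 2 assignments
So 5 of the 25 assignments meet the threshold.

5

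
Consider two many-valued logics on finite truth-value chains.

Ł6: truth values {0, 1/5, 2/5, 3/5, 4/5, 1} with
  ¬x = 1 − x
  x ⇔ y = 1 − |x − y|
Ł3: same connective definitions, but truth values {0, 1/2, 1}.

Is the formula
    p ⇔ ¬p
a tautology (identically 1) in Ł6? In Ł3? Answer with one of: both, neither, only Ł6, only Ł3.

neither

In Ł6: at p = 0 the value is 0 — not a tautology.
In Ł3: at p = 0 the value is 0 — not a tautology.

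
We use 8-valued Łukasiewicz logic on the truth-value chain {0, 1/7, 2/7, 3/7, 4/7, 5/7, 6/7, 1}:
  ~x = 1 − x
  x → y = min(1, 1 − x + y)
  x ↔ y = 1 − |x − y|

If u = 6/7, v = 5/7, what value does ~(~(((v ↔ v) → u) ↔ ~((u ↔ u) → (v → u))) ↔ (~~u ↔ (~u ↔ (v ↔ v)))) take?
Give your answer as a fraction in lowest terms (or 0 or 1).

4/7

v ↔ v = 5/7 ↔ 5/7 = 1
(v ↔ v) → u = 1 → 6/7 = 6/7
u ↔ u = 6/7 ↔ 6/7 = 1
v → u = 5/7 → 6/7 = 1
(u ↔ u) → (v → u) = 1 → 1 = 1
~((u ↔ u) → (v → u)) = ~1 = 0
((v ↔ v) → u) ↔ ~((u ↔ u) → (v → u)) = 6/7 ↔ 0 = 1/7
~(((v ↔ v) → u) ↔ ~((u ↔ u) → (v → u))) = ~1/7 = 6/7
~u = ~6/7 = 1/7
~~u = ~1/7 = 6/7
~u = ~6/7 = 1/7
v ↔ v = 5/7 ↔ 5/7 = 1
~u ↔ (v ↔ v) = 1/7 ↔ 1 = 1/7
~~u ↔ (~u ↔ (v ↔ v)) = 6/7 ↔ 1/7 = 2/7
~(((v ↔ v) → u) ↔ ~((u ↔ u) → (v → u))) ↔ (~~u ↔ (~u ↔ (v ↔ v))) = 6/7 ↔ 2/7 = 3/7
~(~(((v ↔ v) → u) ↔ ~((u ↔ u) → (v → u))) ↔ (~~u ↔ (~u ↔ (v ↔ v)))) = ~3/7 = 4/7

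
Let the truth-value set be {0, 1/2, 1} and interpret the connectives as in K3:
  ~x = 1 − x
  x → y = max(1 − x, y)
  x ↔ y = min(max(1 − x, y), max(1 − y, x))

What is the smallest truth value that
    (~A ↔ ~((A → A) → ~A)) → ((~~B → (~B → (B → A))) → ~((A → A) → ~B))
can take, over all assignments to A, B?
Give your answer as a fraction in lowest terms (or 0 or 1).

1/2

Take A = 1/2, B = 0:
~A = ~1/2 = 1/2
A → A = 1/2 → 1/2 = 1/2
~A = ~1/2 = 1/2
(A → A) → ~A = 1/2 → 1/2 = 1/2
~((A → A) → ~A) = ~1/2 = 1/2
~A ↔ ~((A → A) → ~A) = 1/2 ↔ 1/2 = 1/2
~B = ~0 = 1
~~B = ~1 = 0
~B = ~0 = 1
B → A = 0 → 1/2 = 1
~B → (B → A) = 1 → 1 = 1
~~B → (~B → (B → A)) = 0 → 1 = 1
A → A = 1/2 → 1/2 = 1/2
~B = ~0 = 1
(A → A) → ~B = 1/2 → 1 = 1
~((A → A) → ~B) = ~1 = 0
(~~B → (~B → (B → A))) → ~((A → A) → ~B) = 1 → 0 = 0
(~A ↔ ~((A → A) → ~A)) → ((~~B → (~B → (B → A))) → ~((A → A) → ~B)) = 1/2 → 0 = 1/2
No assignment yields a value below 1/2, so this is the minimum.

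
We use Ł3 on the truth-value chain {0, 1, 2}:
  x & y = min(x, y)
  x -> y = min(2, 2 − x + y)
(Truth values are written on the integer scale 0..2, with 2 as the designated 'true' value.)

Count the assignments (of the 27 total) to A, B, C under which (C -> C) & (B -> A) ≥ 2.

value 2: 18 assignments (counts)
value 1: 6 assignments
value 0: 3 assignments
So 18 of the 27 assignments meet the threshold.

18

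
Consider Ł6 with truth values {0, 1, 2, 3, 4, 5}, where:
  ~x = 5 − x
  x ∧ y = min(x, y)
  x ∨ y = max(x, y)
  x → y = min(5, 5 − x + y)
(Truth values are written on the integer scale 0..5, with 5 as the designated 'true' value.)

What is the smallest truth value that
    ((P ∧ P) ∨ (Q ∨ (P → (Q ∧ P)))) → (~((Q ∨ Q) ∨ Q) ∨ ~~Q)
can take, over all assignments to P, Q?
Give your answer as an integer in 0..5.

3

Take P = 0, Q = 2:
P ∧ P = 0 ∧ 0 = 0
Q ∧ P = 2 ∧ 0 = 0
P → (Q ∧ P) = 0 → 0 = 5
Q ∨ (P → (Q ∧ P)) = 2 ∨ 5 = 5
(P ∧ P) ∨ (Q ∨ (P → (Q ∧ P))) = 0 ∨ 5 = 5
Q ∨ Q = 2 ∨ 2 = 2
(Q ∨ Q) ∨ Q = 2 ∨ 2 = 2
~((Q ∨ Q) ∨ Q) = ~2 = 3
~Q = ~2 = 3
~~Q = ~3 = 2
~((Q ∨ Q) ∨ Q) ∨ ~~Q = 3 ∨ 2 = 3
((P ∧ P) ∨ (Q ∨ (P → (Q ∧ P)))) → (~((Q ∨ Q) ∨ Q) ∨ ~~Q) = 5 → 3 = 3
No assignment yields a value below 3, so this is the minimum.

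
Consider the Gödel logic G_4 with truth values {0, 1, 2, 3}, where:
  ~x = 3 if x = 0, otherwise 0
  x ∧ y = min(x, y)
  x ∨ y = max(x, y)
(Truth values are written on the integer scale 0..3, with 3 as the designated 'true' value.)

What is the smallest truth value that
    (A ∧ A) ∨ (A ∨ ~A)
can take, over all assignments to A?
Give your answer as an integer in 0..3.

1

Take A = 1:
A ∧ A = 1 ∧ 1 = 1
~A = ~1 = 0
A ∨ ~A = 1 ∨ 0 = 1
(A ∧ A) ∨ (A ∨ ~A) = 1 ∨ 1 = 1
No assignment yields a value below 1, so this is the minimum.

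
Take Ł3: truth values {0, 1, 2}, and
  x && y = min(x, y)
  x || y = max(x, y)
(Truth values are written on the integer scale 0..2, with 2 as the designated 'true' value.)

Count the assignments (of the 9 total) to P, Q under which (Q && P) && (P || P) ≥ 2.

P = 0, Q = 0 ↦ 0  <
P = 0, Q = 1 ↦ 0  <
P = 0, Q = 2 ↦ 0  <
P = 1, Q = 0 ↦ 0  <
P = 1, Q = 1 ↦ 1  <
P = 1, Q = 2 ↦ 1  <
P = 2, Q = 0 ↦ 0  <
P = 2, Q = 1 ↦ 1  <
P = 2, Q = 2 ↦ 2  ≥
So 1 of the 9 assignments meets the threshold.

1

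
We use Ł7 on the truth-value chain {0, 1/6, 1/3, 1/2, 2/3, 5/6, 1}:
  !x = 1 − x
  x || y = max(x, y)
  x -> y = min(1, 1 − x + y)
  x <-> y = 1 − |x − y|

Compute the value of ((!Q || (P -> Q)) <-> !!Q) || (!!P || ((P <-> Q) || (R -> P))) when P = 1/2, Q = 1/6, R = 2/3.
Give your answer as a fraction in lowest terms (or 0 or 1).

!Q = !1/6 = 5/6
P -> Q = 1/2 -> 1/6 = 2/3
!Q || (P -> Q) = 5/6 || 2/3 = 5/6
!Q = !1/6 = 5/6
!!Q = !5/6 = 1/6
(!Q || (P -> Q)) <-> !!Q = 5/6 <-> 1/6 = 1/3
!P = !1/2 = 1/2
!!P = !1/2 = 1/2
P <-> Q = 1/2 <-> 1/6 = 2/3
R -> P = 2/3 -> 1/2 = 5/6
(P <-> Q) || (R -> P) = 2/3 || 5/6 = 5/6
!!P || ((P <-> Q) || (R -> P)) = 1/2 || 5/6 = 5/6
((!Q || (P -> Q)) <-> !!Q) || (!!P || ((P <-> Q) || (R -> P))) = 1/3 || 5/6 = 5/6

5/6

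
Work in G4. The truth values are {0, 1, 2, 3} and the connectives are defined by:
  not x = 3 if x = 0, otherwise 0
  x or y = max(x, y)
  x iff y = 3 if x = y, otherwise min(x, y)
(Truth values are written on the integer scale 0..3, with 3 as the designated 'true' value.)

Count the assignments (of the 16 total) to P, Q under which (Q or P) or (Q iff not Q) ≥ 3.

P = 0, Q = 0 ↦ 0  <
P = 0, Q = 1 ↦ 1  <
P = 0, Q = 2 ↦ 2  <
P = 0, Q = 3 ↦ 3  ≥
P = 1, Q = 0 ↦ 1  <
P = 1, Q = 1 ↦ 1  <
P = 1, Q = 2 ↦ 2  <
P = 1, Q = 3 ↦ 3  ≥
P = 2, Q = 0 ↦ 2  <
P = 2, Q = 1 ↦ 2  <
P = 2, Q = 2 ↦ 2  <
P = 2, Q = 3 ↦ 3  ≥
P = 3, Q = 0 ↦ 3  ≥
P = 3, Q = 1 ↦ 3  ≥
P = 3, Q = 2 ↦ 3  ≥
P = 3, Q = 3 ↦ 3  ≥
So 7 of the 16 assignments meet the threshold.

7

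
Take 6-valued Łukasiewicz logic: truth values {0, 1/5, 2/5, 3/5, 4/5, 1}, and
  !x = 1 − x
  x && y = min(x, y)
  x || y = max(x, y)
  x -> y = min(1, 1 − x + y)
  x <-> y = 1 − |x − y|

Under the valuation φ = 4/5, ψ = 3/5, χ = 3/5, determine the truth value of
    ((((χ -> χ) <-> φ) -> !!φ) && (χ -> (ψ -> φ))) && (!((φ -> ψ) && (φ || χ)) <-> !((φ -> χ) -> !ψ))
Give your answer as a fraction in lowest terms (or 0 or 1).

4/5

χ -> χ = 3/5 -> 3/5 = 1
(χ -> χ) <-> φ = 1 <-> 4/5 = 4/5
!φ = !4/5 = 1/5
!!φ = !1/5 = 4/5
((χ -> χ) <-> φ) -> !!φ = 4/5 -> 4/5 = 1
ψ -> φ = 3/5 -> 4/5 = 1
χ -> (ψ -> φ) = 3/5 -> 1 = 1
(((χ -> χ) <-> φ) -> !!φ) && (χ -> (ψ -> φ)) = 1 && 1 = 1
φ -> ψ = 4/5 -> 3/5 = 4/5
φ || χ = 4/5 || 3/5 = 4/5
(φ -> ψ) && (φ || χ) = 4/5 && 4/5 = 4/5
!((φ -> ψ) && (φ || χ)) = !4/5 = 1/5
φ -> χ = 4/5 -> 3/5 = 4/5
!ψ = !3/5 = 2/5
(φ -> χ) -> !ψ = 4/5 -> 2/5 = 3/5
!((φ -> χ) -> !ψ) = !3/5 = 2/5
!((φ -> ψ) && (φ || χ)) <-> !((φ -> χ) -> !ψ) = 1/5 <-> 2/5 = 4/5
((((χ -> χ) <-> φ) -> !!φ) && (χ -> (ψ -> φ))) && (!((φ -> ψ) && (φ || χ)) <-> !((φ -> χ) -> !ψ)) = 1 && 4/5 = 4/5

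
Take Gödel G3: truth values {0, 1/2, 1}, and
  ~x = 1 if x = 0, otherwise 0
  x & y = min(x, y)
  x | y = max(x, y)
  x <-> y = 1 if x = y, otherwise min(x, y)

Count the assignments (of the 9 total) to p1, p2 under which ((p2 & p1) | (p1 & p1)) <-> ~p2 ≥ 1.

p1 = 0, p2 = 0 ↦ 0  <
p1 = 0, p2 = 1/2 ↦ 1  ≥
p1 = 0, p2 = 1 ↦ 1  ≥
p1 = 1/2, p2 = 0 ↦ 1/2  <
p1 = 1/2, p2 = 1/2 ↦ 0  <
p1 = 1/2, p2 = 1 ↦ 0  <
p1 = 1, p2 = 0 ↦ 1  ≥
p1 = 1, p2 = 1/2 ↦ 0  <
p1 = 1, p2 = 1 ↦ 0  <
So 3 of the 9 assignments meet the threshold.

3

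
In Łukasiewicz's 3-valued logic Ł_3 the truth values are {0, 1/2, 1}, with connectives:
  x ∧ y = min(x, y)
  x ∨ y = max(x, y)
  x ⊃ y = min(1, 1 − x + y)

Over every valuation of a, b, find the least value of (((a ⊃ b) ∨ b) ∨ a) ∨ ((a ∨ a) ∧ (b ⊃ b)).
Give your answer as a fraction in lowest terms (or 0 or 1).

Take a = 1/2, b = 0:
a ⊃ b = 1/2 ⊃ 0 = 1/2
(a ⊃ b) ∨ b = 1/2 ∨ 0 = 1/2
((a ⊃ b) ∨ b) ∨ a = 1/2 ∨ 1/2 = 1/2
a ∨ a = 1/2 ∨ 1/2 = 1/2
b ⊃ b = 0 ⊃ 0 = 1
(a ∨ a) ∧ (b ⊃ b) = 1/2 ∧ 1 = 1/2
(((a ⊃ b) ∨ b) ∨ a) ∨ ((a ∨ a) ∧ (b ⊃ b)) = 1/2 ∨ 1/2 = 1/2
No assignment yields a value below 1/2, so this is the minimum.

1/2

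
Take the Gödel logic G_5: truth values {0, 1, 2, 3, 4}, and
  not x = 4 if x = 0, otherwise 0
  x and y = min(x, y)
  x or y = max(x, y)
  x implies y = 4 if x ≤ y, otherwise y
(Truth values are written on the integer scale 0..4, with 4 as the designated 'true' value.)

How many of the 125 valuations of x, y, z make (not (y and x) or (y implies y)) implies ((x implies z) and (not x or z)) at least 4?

45

value 4: 45 assignments (counts)
value 3: 20 assignments
value 2: 20 assignments
value 1: 20 assignments
value 0: 20 assignments
So 45 of the 125 assignments meet the threshold.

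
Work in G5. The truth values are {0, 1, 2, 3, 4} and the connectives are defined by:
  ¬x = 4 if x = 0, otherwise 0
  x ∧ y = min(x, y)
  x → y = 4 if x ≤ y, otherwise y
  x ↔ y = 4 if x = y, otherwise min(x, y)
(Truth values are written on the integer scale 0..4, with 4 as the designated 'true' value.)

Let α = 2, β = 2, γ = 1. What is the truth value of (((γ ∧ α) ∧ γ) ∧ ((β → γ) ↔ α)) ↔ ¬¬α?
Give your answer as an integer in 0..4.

1

γ ∧ α = 1 ∧ 2 = 1
(γ ∧ α) ∧ γ = 1 ∧ 1 = 1
β → γ = 2 → 1 = 1
(β → γ) ↔ α = 1 ↔ 2 = 1
((γ ∧ α) ∧ γ) ∧ ((β → γ) ↔ α) = 1 ∧ 1 = 1
¬α = ¬2 = 0
¬¬α = ¬0 = 4
(((γ ∧ α) ∧ γ) ∧ ((β → γ) ↔ α)) ↔ ¬¬α = 1 ↔ 4 = 1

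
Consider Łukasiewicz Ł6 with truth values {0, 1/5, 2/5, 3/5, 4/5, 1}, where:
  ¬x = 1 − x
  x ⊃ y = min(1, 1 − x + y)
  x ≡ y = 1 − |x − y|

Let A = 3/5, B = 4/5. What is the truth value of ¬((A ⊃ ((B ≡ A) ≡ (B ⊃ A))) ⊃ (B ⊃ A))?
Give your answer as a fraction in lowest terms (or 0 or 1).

1/5

B ≡ A = 4/5 ≡ 3/5 = 4/5
B ⊃ A = 4/5 ⊃ 3/5 = 4/5
(B ≡ A) ≡ (B ⊃ A) = 4/5 ≡ 4/5 = 1
A ⊃ ((B ≡ A) ≡ (B ⊃ A)) = 3/5 ⊃ 1 = 1
B ⊃ A = 4/5 ⊃ 3/5 = 4/5
(A ⊃ ((B ≡ A) ≡ (B ⊃ A))) ⊃ (B ⊃ A) = 1 ⊃ 4/5 = 4/5
¬((A ⊃ ((B ≡ A) ≡ (B ⊃ A))) ⊃ (B ⊃ A)) = ¬4/5 = 1/5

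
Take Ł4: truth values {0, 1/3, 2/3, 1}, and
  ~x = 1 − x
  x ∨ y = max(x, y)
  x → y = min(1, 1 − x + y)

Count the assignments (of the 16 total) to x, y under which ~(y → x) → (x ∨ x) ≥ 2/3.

x = 0, y = 0 ↦ 1  ≥
x = 0, y = 1/3 ↦ 2/3  ≥
x = 0, y = 2/3 ↦ 1/3  <
x = 0, y = 1 ↦ 0  <
x = 1/3, y = 0 ↦ 1  ≥
x = 1/3, y = 1/3 ↦ 1  ≥
x = 1/3, y = 2/3 ↦ 1  ≥
x = 1/3, y = 1 ↦ 2/3  ≥
x = 2/3, y = 0 ↦ 1  ≥
x = 2/3, y = 1/3 ↦ 1  ≥
x = 2/3, y = 2/3 ↦ 1  ≥
x = 2/3, y = 1 ↦ 1  ≥
x = 1, y = 0 ↦ 1  ≥
x = 1, y = 1/3 ↦ 1  ≥
x = 1, y = 2/3 ↦ 1  ≥
x = 1, y = 1 ↦ 1  ≥
So 14 of the 16 assignments meet the threshold.

14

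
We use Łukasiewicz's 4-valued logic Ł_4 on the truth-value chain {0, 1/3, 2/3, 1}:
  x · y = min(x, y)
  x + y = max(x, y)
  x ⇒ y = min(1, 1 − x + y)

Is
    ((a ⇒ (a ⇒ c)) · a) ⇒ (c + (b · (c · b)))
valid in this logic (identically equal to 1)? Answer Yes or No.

No

Counterexample: take a = 1/3, b = 0, c = 0.
a ⇒ c = 1/3 ⇒ 0 = 2/3
a ⇒ (a ⇒ c) = 1/3 ⇒ 2/3 = 1
(a ⇒ (a ⇒ c)) · a = 1 · 1/3 = 1/3
c · b = 0 · 0 = 0
b · (c · b) = 0 · 0 = 0
c + (b · (c · b)) = 0 + 0 = 0
((a ⇒ (a ⇒ c)) · a) ⇒ (c + (b · (c · b))) = 1/3 ⇒ 0 = 2/3
This gives 2/3 ≠ 1.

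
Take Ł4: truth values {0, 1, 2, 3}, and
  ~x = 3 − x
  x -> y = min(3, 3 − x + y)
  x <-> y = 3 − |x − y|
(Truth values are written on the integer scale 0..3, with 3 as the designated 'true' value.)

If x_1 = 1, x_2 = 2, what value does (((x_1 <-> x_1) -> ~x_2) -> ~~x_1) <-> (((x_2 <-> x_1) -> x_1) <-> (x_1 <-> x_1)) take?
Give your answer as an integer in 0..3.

2

x_1 <-> x_1 = 1 <-> 1 = 3
~x_2 = ~2 = 1
(x_1 <-> x_1) -> ~x_2 = 3 -> 1 = 1
~x_1 = ~1 = 2
~~x_1 = ~2 = 1
((x_1 <-> x_1) -> ~x_2) -> ~~x_1 = 1 -> 1 = 3
x_2 <-> x_1 = 2 <-> 1 = 2
(x_2 <-> x_1) -> x_1 = 2 -> 1 = 2
x_1 <-> x_1 = 1 <-> 1 = 3
((x_2 <-> x_1) -> x_1) <-> (x_1 <-> x_1) = 2 <-> 3 = 2
(((x_1 <-> x_1) -> ~x_2) -> ~~x_1) <-> (((x_2 <-> x_1) -> x_1) <-> (x_1 <-> x_1)) = 3 <-> 2 = 2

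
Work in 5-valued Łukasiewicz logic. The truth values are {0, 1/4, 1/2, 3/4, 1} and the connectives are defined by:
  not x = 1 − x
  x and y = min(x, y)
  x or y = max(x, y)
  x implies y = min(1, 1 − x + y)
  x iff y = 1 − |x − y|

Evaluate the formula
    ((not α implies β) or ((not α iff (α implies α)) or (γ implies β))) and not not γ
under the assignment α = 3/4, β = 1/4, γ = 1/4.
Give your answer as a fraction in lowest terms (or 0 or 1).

1/4

not α = not 3/4 = 1/4
not α implies β = 1/4 implies 1/4 = 1
not α = not 3/4 = 1/4
α implies α = 3/4 implies 3/4 = 1
not α iff (α implies α) = 1/4 iff 1 = 1/4
γ implies β = 1/4 implies 1/4 = 1
(not α iff (α implies α)) or (γ implies β) = 1/4 or 1 = 1
(not α implies β) or ((not α iff (α implies α)) or (γ implies β)) = 1 or 1 = 1
not γ = not 1/4 = 3/4
not not γ = not 3/4 = 1/4
((not α implies β) or ((not α iff (α implies α)) or (γ implies β))) and not not γ = 1 and 1/4 = 1/4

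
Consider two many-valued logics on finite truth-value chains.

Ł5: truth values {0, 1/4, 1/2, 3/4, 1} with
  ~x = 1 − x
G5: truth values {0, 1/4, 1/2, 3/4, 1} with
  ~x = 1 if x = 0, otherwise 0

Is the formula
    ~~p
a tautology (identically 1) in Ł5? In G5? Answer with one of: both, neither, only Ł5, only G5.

neither

In Ł5: at p = 0 the value is 0 — not a tautology.
In G5: at p = 0 the value is 0 — not a tautology.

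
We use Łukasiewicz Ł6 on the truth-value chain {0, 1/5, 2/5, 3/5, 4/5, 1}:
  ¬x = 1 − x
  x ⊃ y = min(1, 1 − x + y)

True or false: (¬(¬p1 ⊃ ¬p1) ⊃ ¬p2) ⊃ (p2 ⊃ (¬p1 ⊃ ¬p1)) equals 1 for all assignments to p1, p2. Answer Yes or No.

Yes

At p1 = 1/5, p2 = 1, for instance:
¬p1 = ¬1/5 = 4/5
¬p1 = ¬1/5 = 4/5
¬p1 ⊃ ¬p1 = 4/5 ⊃ 4/5 = 1
¬(¬p1 ⊃ ¬p1) = ¬1 = 0
¬p2 = ¬1 = 0
¬(¬p1 ⊃ ¬p1) ⊃ ¬p2 = 0 ⊃ 0 = 1
p2 ⊃ (¬p1 ⊃ ¬p1) = 1 ⊃ 1 = 1
(¬(¬p1 ⊃ ¬p1) ⊃ ¬p2) ⊃ (p2 ⊃ (¬p1 ⊃ ¬p1)) = 1 ⊃ 1 = 1
and checking the remaining 35 assignments likewise gives ≥ 1 in every case.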